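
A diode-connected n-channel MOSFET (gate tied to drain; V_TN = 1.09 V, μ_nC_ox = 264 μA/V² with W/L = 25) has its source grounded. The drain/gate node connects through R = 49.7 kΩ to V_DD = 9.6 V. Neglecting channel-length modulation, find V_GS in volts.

V_GS = 1.31 V

With gate tied to drain, V_GS = V_DS ≥ V_GS − V_TN, so the device is in saturation.
k_n = μ_nC_ox · (W/L) = 6.6 mA/V².
KCL at the drain: ½ k_n (V_GS − V_TN)² = (V_DD − V_GS)/R.
Let x = V_GS − 1.09. Then 164 x² + x − 8.51 = 0, giving x = 0.225 V (positive root), so V_GS = 1.31 V.
I_D = (V_DD − V_GS)/R = (9.6 − 1.31) / 49.7 = 0.167 mA.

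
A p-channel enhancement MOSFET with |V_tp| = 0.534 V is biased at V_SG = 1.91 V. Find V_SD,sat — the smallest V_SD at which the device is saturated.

The boundary between triode and saturation is V_SD = V_SG − |V_tp| = V_ov.
V_ov = 1.91 − 0.534 = 1.38 V.

V_SD,sat = 1.38 V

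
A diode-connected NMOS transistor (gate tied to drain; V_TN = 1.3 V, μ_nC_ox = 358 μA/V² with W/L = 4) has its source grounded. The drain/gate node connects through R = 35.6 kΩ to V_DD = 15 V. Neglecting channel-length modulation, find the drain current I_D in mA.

With gate tied to drain, V_GS = V_DS ≥ V_GS − V_TN, so the device is in saturation.
k_n = μ_nC_ox · (W/L) = 1.432 mA/V².
KCL at the drain: ½ k_n (V_GS − V_TN)² = (V_DD − V_GS)/R.
Let x = V_GS − 1.3. Then 25.5 x² + x − 13.7 = 0, giving x = 0.714 V (positive root), so V_GS = 2.01 V.
I_D = (V_DD − V_GS)/R = (15 − 2.01) / 35.6 = 0.365 mA.

I_D = 0.365 mA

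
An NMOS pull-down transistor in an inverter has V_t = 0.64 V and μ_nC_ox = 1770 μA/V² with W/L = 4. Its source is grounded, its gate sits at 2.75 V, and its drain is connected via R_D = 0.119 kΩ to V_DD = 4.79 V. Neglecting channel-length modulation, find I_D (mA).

I_D = 15.8 mA

V_GS = V_G = 2.75 V, so V_ov = 2.75 − 0.64 = 2.11 V.
k_n = μ_nC_ox · (W/L) = 7.08 mA/V².
Assume saturation: I_D = ½ k_n V_ov² = 0.5 × 7.08 × 2.11² = 15.8 mA, giving V_DS = V_DD − I_D R_D = 4.79 − 15.8 × 0.119 = 2.91 V.
V_DS = 2.91 V ≥ V_ov = 2.11 V, confirming saturation.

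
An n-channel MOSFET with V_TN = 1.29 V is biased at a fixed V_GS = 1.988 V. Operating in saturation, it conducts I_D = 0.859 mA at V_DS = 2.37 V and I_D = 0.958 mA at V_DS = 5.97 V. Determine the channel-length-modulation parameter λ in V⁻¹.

λ = 0.0346 V⁻¹

With V_GS fixed, I_D ∝ (1 + λ V_DS) in saturation, so I_D2/I_D1 = (1 + λ V_DS2)/(1 + λ V_DS1).
0.958/0.859 = 1.115 = (1 + 5.97 λ)/(1 + 2.37 λ).
Solving: λ (I_D1 V_DS2 − I_D2 V_DS1) = I_D2 − I_D1, so λ = (0.958 − 0.859) / (0.859 × 5.97 − 0.958 × 2.37) = 0.099 / 2.86 = 0.0346 V⁻¹.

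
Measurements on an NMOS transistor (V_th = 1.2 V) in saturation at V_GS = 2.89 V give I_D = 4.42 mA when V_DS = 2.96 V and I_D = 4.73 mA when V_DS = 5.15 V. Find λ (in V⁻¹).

With V_GS fixed, I_D ∝ (1 + λ V_DS) in saturation, so I_D2/I_D1 = (1 + λ V_DS2)/(1 + λ V_DS1).
4.73/4.42 = 1.07 = (1 + 5.15 λ)/(1 + 2.96 λ).
Solving: λ (I_D1 V_DS2 − I_D2 V_DS1) = I_D2 − I_D1, so λ = (4.73 − 4.42) / (4.42 × 5.15 − 4.73 × 2.96) = 0.31 / 8.76 = 0.0354 V⁻¹.

λ = 0.0354 V⁻¹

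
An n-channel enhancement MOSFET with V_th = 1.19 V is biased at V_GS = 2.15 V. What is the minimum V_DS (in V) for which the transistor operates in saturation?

The boundary between triode and saturation is V_DS = V_GS − V_th = V_ov.
V_ov = 2.15 − 1.19 = 0.96 V.

V_DS,sat = 0.960 V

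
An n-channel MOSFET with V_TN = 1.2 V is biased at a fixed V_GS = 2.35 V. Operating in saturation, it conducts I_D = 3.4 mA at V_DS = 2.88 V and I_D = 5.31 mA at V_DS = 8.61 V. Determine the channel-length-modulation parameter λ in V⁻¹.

λ = 0.137 V⁻¹

With V_GS fixed, I_D ∝ (1 + λ V_DS) in saturation, so I_D2/I_D1 = (1 + λ V_DS2)/(1 + λ V_DS1).
5.31/3.4 = 1.562 = (1 + 8.61 λ)/(1 + 2.88 λ).
Solving: λ (I_D1 V_DS2 − I_D2 V_DS1) = I_D2 − I_D1, so λ = (5.31 − 3.4) / (3.4 × 8.61 − 5.31 × 2.88) = 1.91 / 14 = 0.137 V⁻¹.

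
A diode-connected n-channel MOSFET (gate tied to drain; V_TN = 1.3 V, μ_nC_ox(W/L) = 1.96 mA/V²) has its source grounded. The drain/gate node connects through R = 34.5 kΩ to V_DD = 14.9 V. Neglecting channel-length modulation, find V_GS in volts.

With gate tied to drain, V_GS = V_DS ≥ V_GS − V_TN, so the device is in saturation.
KCL at the drain: ½ k_n (V_GS − V_TN)² = (V_DD − V_GS)/R.
Let x = V_GS − 1.3. Then 33.8 x² + x − 13.6 = 0, giving x = 0.62 V (positive root), so V_GS = 1.92 V.
I_D = (V_DD − V_GS)/R = (14.9 − 1.92) / 34.5 = 0.376 mA.

V_GS = 1.92 V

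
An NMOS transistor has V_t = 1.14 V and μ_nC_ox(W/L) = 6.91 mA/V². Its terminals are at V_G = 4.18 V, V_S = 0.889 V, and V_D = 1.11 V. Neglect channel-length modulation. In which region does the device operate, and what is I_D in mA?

V_GS = V_G − V_S = 4.18 − 0.889 = 3.29 V; V_DS = V_D − V_S = 1.11 − 0.889 = 0.221 V.
V_ov = V_GS − V_t = 3.29 − 1.14 = 2.15 V.
Since V_DS = 0.221 V < V_ov = 2.15 V, the device is in the triode region.
I_D = k_n [V_ov · V_DS − ½ V_DS²] = 6.91 × [2.15 × 0.221 − 0.5 × 0.221²] = 3.12 mA.

Triode; I_D = 3.12 mA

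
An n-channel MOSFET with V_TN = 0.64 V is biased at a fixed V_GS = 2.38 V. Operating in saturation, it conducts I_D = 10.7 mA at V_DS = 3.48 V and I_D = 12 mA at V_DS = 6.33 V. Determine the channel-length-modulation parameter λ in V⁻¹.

With V_GS fixed, I_D ∝ (1 + λ V_DS) in saturation, so I_D2/I_D1 = (1 + λ V_DS2)/(1 + λ V_DS1).
12/10.7 = 1.121 = (1 + 6.33 λ)/(1 + 3.48 λ).
Solving: λ (I_D1 V_DS2 − I_D2 V_DS1) = I_D2 − I_D1, so λ = (12 − 10.7) / (10.7 × 6.33 − 12 × 3.48) = 1.3 / 26 = 0.0501 V⁻¹.

λ = 0.0501 V⁻¹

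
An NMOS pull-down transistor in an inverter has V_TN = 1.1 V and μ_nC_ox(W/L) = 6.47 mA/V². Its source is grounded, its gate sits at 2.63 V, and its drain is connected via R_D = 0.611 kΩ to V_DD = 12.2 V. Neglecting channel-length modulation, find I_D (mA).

I_D = 7.57 mA

V_GS = V_G = 2.63 V, so V_ov = 2.63 − 1.1 = 1.53 V.
Assume saturation: I_D = ½ k_n V_ov² = 0.5 × 6.47 × 1.53² = 7.57 mA, giving V_DS = V_DD − I_D R_D = 12.2 − 7.57 × 0.611 = 7.57 V.
V_DS = 7.57 V ≥ V_ov = 1.53 V, confirming saturation.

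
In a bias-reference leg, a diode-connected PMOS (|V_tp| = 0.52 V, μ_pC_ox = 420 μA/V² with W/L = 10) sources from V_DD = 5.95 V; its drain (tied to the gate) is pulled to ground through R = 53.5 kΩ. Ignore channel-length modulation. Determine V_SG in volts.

V_SG = 0.735 V

With gate tied to drain, V_SG = V_SD ≥ V_SG − |V_tp|, so the device is in saturation.
k_p = μ_pC_ox · (W/L) = 4.2 mA/V².
KCL at the drain: ½ k_p (V_SG − |V_tp|)² = (V_DD − V_SG)/R.
Let x = V_SG − 0.52. Then 112 x² + x − 5.43 = 0, giving x = 0.215 V (positive root), so V_SG = 0.735 V.
I_D = (V_DD − V_SG)/R = (5.95 − 0.735) / 53.5 = 0.0975 mA.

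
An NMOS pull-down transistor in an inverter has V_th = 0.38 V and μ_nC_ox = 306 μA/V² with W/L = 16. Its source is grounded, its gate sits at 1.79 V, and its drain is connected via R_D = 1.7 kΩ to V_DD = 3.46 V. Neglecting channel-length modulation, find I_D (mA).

I_D = 1.86 mA

V_GS = V_G = 1.79 V, so V_ov = 1.79 − 0.38 = 1.41 V.
k_n = μ_nC_ox · (W/L) = 4.896 mA/V².
Assume saturation: I_D = ½ k_n V_ov² = 0.5 × 4.896 × 1.41² = 4.87 mA, giving V_DS = V_DD − I_D R_D = 3.46 − 4.87 × 1.7 = -4.81 V.
But -4.81 V < V_ov = 1.41 V, so the device is actually in triode.
In triode I_D = k_n[V_ov V_DS − ½ V_DS²] and I_D = (V_DD − V_DS)/R_D. Equating: 4.16 V_DS² − 12.74 V_DS + 3.46 = 0, giving V_DS = 0.301 V (the root below V_ov).
I_D = (3.46 − 0.301) / 1.7 = 1.86 mA.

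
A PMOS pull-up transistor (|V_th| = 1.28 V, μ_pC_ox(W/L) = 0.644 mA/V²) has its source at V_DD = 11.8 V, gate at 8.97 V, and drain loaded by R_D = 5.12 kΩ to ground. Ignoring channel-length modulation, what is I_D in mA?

I_D = 0.774 mA

V_SG = V_DD − V_G = 11.8 − 8.97 = 2.83 V, so V_ov = 2.83 − 1.28 = 1.55 V.
Assume saturation: I_D = ½ k_p V_ov² = 0.5 × 0.644 × 1.55² = 0.774 mA, giving V_SD = V_DD − I_D R_D = 11.8 − 0.774 × 5.12 = 7.84 V.
V_SD = 7.84 V ≥ V_ov = 1.55 V, confirming saturation.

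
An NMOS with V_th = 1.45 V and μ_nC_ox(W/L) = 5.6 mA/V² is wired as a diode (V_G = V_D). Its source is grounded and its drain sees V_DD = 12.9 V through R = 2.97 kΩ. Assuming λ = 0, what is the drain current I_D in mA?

With gate tied to drain, V_GS = V_DS ≥ V_GS − V_th, so the device is in saturation.
KCL at the drain: ½ k_n (V_GS − V_th)² = (V_DD − V_GS)/R.
Let x = V_GS − 1.45. Then 8.32 x² + x − 11.45 = 0, giving x = 1.11 V (positive root), so V_GS = 2.56 V.
I_D = (V_DD − V_GS)/R = (12.9 − 2.56) / 2.97 = 3.48 mA.

I_D = 3.48 mA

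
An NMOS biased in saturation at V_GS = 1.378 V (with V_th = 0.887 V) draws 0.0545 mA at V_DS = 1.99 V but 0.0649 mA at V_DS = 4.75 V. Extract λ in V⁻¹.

λ = 0.0802 V⁻¹

With V_GS fixed, I_D ∝ (1 + λ V_DS) in saturation, so I_D2/I_D1 = (1 + λ V_DS2)/(1 + λ V_DS1).
0.0649/0.0545 = 1.191 = (1 + 4.75 λ)/(1 + 1.99 λ).
Solving: λ (I_D1 V_DS2 − I_D2 V_DS1) = I_D2 − I_D1, so λ = (0.0649 − 0.0545) / (0.0545 × 4.75 − 0.0649 × 1.99) = 0.0104 / 0.13 = 0.0802 V⁻¹.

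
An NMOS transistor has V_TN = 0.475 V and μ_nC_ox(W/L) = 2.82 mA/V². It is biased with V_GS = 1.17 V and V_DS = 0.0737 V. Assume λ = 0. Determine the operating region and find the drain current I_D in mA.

Triode; I_D = 0.137 mA

V_ov = V_GS − V_TN = 1.17 − 0.475 = 0.695 V.
Since V_DS = 0.0737 V < V_ov = 0.695 V, the device is in the triode region.
I_D = k_n [V_ov · V_DS − ½ V_DS²] = 2.82 × [0.695 × 0.0737 − 0.5 × 0.0737²] = 0.137 mA.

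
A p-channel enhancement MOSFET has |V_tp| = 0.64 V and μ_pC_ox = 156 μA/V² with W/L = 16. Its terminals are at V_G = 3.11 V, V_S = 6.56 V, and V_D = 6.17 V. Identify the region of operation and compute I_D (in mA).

Triode; I_D = 2.55 mA

V_SG = V_S − V_G = 6.56 − 3.11 = 3.45 V; V_SD = V_S − V_D = 6.56 − 6.17 = 0.39 V.
k_p = μ_pC_ox · (W/L) = 2.496 mA/V².
V_ov = V_SG − |V_tp| = 3.45 − 0.64 = 2.81 V.
Since V_SD = 0.39 V < V_ov = 2.81 V, the device is in the triode region.
I_D = k_p [V_ov · V_SD − ½ V_SD²] = 2.496 × [2.81 × 0.39 − 0.5 × 0.39²] = 2.55 mA.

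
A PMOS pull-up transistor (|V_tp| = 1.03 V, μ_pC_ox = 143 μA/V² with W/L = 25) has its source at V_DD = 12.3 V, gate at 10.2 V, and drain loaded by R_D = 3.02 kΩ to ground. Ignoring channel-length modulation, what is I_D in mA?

V_SG = V_DD − V_G = 12.3 − 10.2 = 2.1 V, so V_ov = 2.1 − 1.03 = 1.07 V.
k_p = μ_pC_ox · (W/L) = 3.575 mA/V².
Assume saturation: I_D = ½ k_p V_ov² = 0.5 × 3.575 × 1.07² = 2.05 mA, giving V_SD = V_DD − I_D R_D = 12.3 − 2.05 × 3.02 = 6.12 V.
V_SD = 6.12 V ≥ V_ov = 1.07 V, confirming saturation.

I_D = 2.05 mA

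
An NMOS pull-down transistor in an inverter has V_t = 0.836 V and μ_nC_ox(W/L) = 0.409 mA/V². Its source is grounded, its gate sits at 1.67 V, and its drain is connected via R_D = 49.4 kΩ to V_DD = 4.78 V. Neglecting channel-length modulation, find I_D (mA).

V_GS = V_G = 1.67 V, so V_ov = 1.67 − 0.836 = 0.834 V.
Assume saturation: I_D = ½ k_n V_ov² = 0.5 × 0.409 × 0.834² = 0.142 mA, giving V_DS = V_DD − I_D R_D = 4.78 − 0.142 × 49.4 = -2.25 V.
But -2.25 V < V_ov = 0.834 V, so the device is actually in triode.
In triode I_D = k_n[V_ov V_DS − ½ V_DS²] and I_D = (V_DD − V_DS)/R_D. Equating: 10.1 V_DS² − 17.85 V_DS + 4.78 = 0, giving V_DS = 0.329 V (the root below V_ov).
I_D = (4.78 − 0.329) / 49.4 = 0.0901 mA.

I_D = 0.0901 mA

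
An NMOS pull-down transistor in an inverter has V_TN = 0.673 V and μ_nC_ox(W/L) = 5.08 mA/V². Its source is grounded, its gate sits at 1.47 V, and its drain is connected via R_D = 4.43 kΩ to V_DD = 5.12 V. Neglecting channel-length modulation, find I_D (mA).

I_D = 1.08 mA

V_GS = V_G = 1.47 V, so V_ov = 1.47 − 0.673 = 0.797 V.
Assume saturation: I_D = ½ k_n V_ov² = 0.5 × 5.08 × 0.797² = 1.61 mA, giving V_DS = V_DD − I_D R_D = 5.12 − 1.61 × 4.43 = -2.03 V.
But -2.03 V < V_ov = 0.797 V, so the device is actually in triode.
In triode I_D = k_n[V_ov V_DS − ½ V_DS²] and I_D = (V_DD − V_DS)/R_D. Equating: 11.3 V_DS² − 18.94 V_DS + 5.12 = 0, giving V_DS = 0.338 V (the root below V_ov).
I_D = (5.12 − 0.338) / 4.43 = 1.08 mA.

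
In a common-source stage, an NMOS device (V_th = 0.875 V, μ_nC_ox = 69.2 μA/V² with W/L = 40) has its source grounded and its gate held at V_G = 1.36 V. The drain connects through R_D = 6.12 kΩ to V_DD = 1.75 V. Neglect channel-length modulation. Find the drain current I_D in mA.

I_D = 0.246 mA

V_GS = V_G = 1.36 V, so V_ov = 1.36 − 0.875 = 0.485 V.
k_n = μ_nC_ox · (W/L) = 2.768 mA/V².
Assume saturation: I_D = ½ k_n V_ov² = 0.5 × 2.768 × 0.485² = 0.326 mA, giving V_DS = V_DD − I_D R_D = 1.75 − 0.326 × 6.12 = -0.242 V.
But -0.242 V < V_ov = 0.485 V, so the device is actually in triode.
In triode I_D = k_n[V_ov V_DS − ½ V_DS²] and I_D = (V_DD − V_DS)/R_D. Equating: 8.47 V_DS² − 9.216 V_DS + 1.75 = 0, giving V_DS = 0.245 V (the root below V_ov).
I_D = (1.75 − 0.245) / 6.12 = 0.246 mA.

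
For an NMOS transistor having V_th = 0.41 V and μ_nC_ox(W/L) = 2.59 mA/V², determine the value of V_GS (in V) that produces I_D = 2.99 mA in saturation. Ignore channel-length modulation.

V_GS = 1.93 V

In saturation I_D = ½ k_n (V_GS − V_th)², so V_GS − V_th = √(2 I_D / k_n) = √(2 × 2.99 / 2.59) = 1.52 V.
V_GS = 0.41 + 1.52 = 1.93 V.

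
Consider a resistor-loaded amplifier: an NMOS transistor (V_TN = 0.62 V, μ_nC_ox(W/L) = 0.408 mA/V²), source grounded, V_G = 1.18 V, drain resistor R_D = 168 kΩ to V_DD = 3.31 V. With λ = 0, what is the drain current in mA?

V_GS = V_G = 1.18 V, so V_ov = 1.18 − 0.62 = 0.56 V.
Assume saturation: I_D = ½ k_n V_ov² = 0.5 × 0.408 × 0.56² = 0.064 mA, giving V_DS = V_DD − I_D R_D = 3.31 − 0.064 × 168 = -7.44 V.
But -7.44 V < V_ov = 0.56 V, so the device is actually in triode.
In triode I_D = k_n[V_ov V_DS − ½ V_DS²] and I_D = (V_DD − V_DS)/R_D. Equating: 34.3 V_DS² − 39.38 V_DS + 3.31 = 0, giving V_DS = 0.0913 V (the root below V_ov).
I_D = (3.31 − 0.0913) / 168 = 0.0192 mA.

I_D = 0.0192 mA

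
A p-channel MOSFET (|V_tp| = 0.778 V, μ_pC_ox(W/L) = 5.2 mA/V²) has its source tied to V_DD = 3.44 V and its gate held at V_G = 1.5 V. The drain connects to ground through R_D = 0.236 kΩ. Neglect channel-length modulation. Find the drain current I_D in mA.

V_SG = V_DD − V_G = 3.44 − 1.5 = 1.94 V, so V_ov = 1.94 − 0.778 = 1.16 V.
Assume saturation: I_D = ½ k_p V_ov² = 0.5 × 5.2 × 1.16² = 3.51 mA, giving V_SD = V_DD − I_D R_D = 3.44 − 3.51 × 0.236 = 2.61 V.
V_SD = 2.61 V ≥ V_ov = 1.16 V, confirming saturation.

I_D = 3.51 mA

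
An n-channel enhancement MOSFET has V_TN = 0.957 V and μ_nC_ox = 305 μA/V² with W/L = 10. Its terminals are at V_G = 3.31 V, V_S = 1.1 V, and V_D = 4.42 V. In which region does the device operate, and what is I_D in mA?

V_GS = V_G − V_S = 3.31 − 1.1 = 2.21 V; V_DS = V_D − V_S = 4.42 − 1.1 = 3.32 V.
k_n = μ_nC_ox · (W/L) = 3.05 mA/V².
V_ov = V_GS − V_TN = 2.21 − 0.957 = 1.25 V.
Since V_DS = 3.32 V ≥ V_ov = 1.25 V, the device is in saturation.
I_D = ½ k_n V_ov² = 0.5 × 3.05 × 1.25² = 2.39 mA.

Saturation; I_D = 2.39 mA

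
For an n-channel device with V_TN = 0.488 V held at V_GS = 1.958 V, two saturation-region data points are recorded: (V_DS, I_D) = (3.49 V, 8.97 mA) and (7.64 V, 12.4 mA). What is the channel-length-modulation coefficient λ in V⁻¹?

λ = 0.136 V⁻¹

With V_GS fixed, I_D ∝ (1 + λ V_DS) in saturation, so I_D2/I_D1 = (1 + λ V_DS2)/(1 + λ V_DS1).
12.4/8.97 = 1.382 = (1 + 7.64 λ)/(1 + 3.49 λ).
Solving: λ (I_D1 V_DS2 − I_D2 V_DS1) = I_D2 − I_D1, so λ = (12.4 − 8.97) / (8.97 × 7.64 − 12.4 × 3.49) = 3.43 / 25.3 = 0.136 V⁻¹.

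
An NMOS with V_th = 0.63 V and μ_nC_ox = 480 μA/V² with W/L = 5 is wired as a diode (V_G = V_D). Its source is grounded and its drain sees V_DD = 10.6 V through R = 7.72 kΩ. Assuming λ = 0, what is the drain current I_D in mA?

With gate tied to drain, V_GS = V_DS ≥ V_GS − V_th, so the device is in saturation.
k_n = μ_nC_ox · (W/L) = 2.4 mA/V².
KCL at the drain: ½ k_n (V_GS − V_th)² = (V_DD − V_GS)/R.
Let x = V_GS − 0.63. Then 9.26 x² + x − 9.97 = 0, giving x = 0.985 V (positive root), so V_GS = 1.61 V.
I_D = (V_DD − V_GS)/R = (10.6 − 1.61) / 7.72 = 1.16 mA.

I_D = 1.16 mA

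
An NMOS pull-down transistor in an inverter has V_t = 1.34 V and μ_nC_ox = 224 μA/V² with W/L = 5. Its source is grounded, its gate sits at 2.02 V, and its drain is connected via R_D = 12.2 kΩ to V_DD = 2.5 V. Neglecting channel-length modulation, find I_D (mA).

I_D = 0.180 mA

V_GS = V_G = 2.02 V, so V_ov = 2.02 − 1.34 = 0.68 V.
k_n = μ_nC_ox · (W/L) = 1.12 mA/V².
Assume saturation: I_D = ½ k_n V_ov² = 0.5 × 1.12 × 0.68² = 0.259 mA, giving V_DS = V_DD − I_D R_D = 2.5 − 0.259 × 12.2 = -0.659 V.
But -0.659 V < V_ov = 0.68 V, so the device is actually in triode.
In triode I_D = k_n[V_ov V_DS − ½ V_DS²] and I_D = (V_DD − V_DS)/R_D. Equating: 6.83 V_DS² − 10.29 V_DS + 2.5 = 0, giving V_DS = 0.304 V (the root below V_ov).
I_D = (2.5 − 0.304) / 12.2 = 0.18 mA.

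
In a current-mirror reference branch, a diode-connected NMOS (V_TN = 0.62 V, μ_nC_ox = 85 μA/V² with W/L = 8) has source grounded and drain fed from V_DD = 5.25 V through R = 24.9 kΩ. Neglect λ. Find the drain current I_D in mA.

With gate tied to drain, V_GS = V_DS ≥ V_GS − V_TN, so the device is in saturation.
k_n = μ_nC_ox · (W/L) = 0.68 mA/V².
KCL at the drain: ½ k_n (V_GS − V_TN)² = (V_DD − V_GS)/R.
Let x = V_GS − 0.62. Then 8.47 x² + x − 4.63 = 0, giving x = 0.683 V (positive root), so V_GS = 1.3 V.
I_D = (V_DD − V_GS)/R = (5.25 − 1.3) / 24.9 = 0.159 mA.

I_D = 0.159 mA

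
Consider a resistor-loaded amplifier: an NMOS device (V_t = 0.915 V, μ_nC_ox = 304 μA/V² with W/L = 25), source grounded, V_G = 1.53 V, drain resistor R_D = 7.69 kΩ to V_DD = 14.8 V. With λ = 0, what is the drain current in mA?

V_GS = V_G = 1.53 V, so V_ov = 1.53 − 0.915 = 0.615 V.
k_n = μ_nC_ox · (W/L) = 7.6 mA/V².
Assume saturation: I_D = ½ k_n V_ov² = 0.5 × 7.6 × 0.615² = 1.44 mA, giving V_DS = V_DD − I_D R_D = 14.8 − 1.44 × 7.69 = 3.75 V.
V_DS = 3.75 V ≥ V_ov = 0.615 V, confirming saturation.

I_D = 1.44 mA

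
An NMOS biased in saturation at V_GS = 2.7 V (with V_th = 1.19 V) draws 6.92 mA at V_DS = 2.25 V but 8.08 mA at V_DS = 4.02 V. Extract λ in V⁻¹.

λ = 0.120 V⁻¹

With V_GS fixed, I_D ∝ (1 + λ V_DS) in saturation, so I_D2/I_D1 = (1 + λ V_DS2)/(1 + λ V_DS1).
8.08/6.92 = 1.168 = (1 + 4.02 λ)/(1 + 2.25 λ).
Solving: λ (I_D1 V_DS2 − I_D2 V_DS1) = I_D2 − I_D1, so λ = (8.08 − 6.92) / (6.92 × 4.02 − 8.08 × 2.25) = 1.16 / 9.64 = 0.12 V⁻¹.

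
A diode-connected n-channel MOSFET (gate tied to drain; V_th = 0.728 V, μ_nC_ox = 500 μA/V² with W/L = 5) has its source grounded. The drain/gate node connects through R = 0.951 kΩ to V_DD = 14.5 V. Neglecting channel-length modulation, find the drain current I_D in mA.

With gate tied to drain, V_GS = V_DS ≥ V_GS − V_th, so the device is in saturation.
k_n = μ_nC_ox · (W/L) = 2.5 mA/V².
KCL at the drain: ½ k_n (V_GS − V_th)² = (V_DD − V_GS)/R.
Let x = V_GS − 0.728. Then 1.19 x² + x − 13.77 = 0, giving x = 3.01 V (positive root), so V_GS = 3.74 V.
I_D = (V_DD − V_GS)/R = (14.5 − 3.74) / 0.951 = 11.3 mA.

I_D = 11.3 mA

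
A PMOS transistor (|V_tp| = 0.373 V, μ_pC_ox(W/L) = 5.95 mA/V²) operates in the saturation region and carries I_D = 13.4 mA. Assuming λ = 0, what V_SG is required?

V_SG = 2.50 V

In saturation I_D = ½ k_p (V_SG − |V_tp|)², so V_SG − |V_tp| = √(2 I_D / k_p) = √(2 × 13.4 / 5.95) = 2.12 V.
V_SG = 0.373 + 2.12 = 2.5 V.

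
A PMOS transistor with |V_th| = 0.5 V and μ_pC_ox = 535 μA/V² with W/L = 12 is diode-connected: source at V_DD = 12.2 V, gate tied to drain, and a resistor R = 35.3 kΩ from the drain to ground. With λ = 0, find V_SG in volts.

With gate tied to drain, V_SG = V_SD ≥ V_SG − |V_th|, so the device is in saturation.
k_p = μ_pC_ox · (W/L) = 6.42 mA/V².
KCL at the drain: ½ k_p (V_SG − |V_th|)² = (V_DD − V_SG)/R.
Let x = V_SG − 0.5. Then 113 x² + x − 11.7 = 0, giving x = 0.317 V (positive root), so V_SG = 0.817 V.
I_D = (V_DD − V_SG)/R = (12.2 − 0.817) / 35.3 = 0.322 mA.

V_SG = 0.817 V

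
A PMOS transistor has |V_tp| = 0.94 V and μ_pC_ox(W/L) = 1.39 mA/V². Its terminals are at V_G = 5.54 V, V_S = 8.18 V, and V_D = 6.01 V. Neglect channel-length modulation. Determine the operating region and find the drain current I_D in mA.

V_SG = V_S − V_G = 8.18 − 5.54 = 2.64 V; V_SD = V_S − V_D = 8.18 − 6.01 = 2.17 V.
V_ov = V_SG − |V_tp| = 2.64 − 0.94 = 1.7 V.
Since V_SD = 2.17 V ≥ V_ov = 1.7 V, the device is in saturation.
I_D = ½ k_p V_ov² = 0.5 × 1.39 × 1.7² = 2.01 mA.

Saturation; I_D = 2.01 mA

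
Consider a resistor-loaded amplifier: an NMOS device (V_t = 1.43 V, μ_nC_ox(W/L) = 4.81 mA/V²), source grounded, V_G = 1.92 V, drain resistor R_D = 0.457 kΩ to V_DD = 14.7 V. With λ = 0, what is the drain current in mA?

I_D = 0.577 mA

V_GS = V_G = 1.92 V, so V_ov = 1.92 − 1.43 = 0.49 V.
Assume saturation: I_D = ½ k_n V_ov² = 0.5 × 4.81 × 0.49² = 0.577 mA, giving V_DS = V_DD − I_D R_D = 14.7 − 0.577 × 0.457 = 14.4 V.
V_DS = 14.4 V ≥ V_ov = 0.49 V, confirming saturation.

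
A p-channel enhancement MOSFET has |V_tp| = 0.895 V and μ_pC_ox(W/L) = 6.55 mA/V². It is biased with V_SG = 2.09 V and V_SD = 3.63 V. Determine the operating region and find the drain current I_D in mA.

V_ov = V_SG − |V_tp| = 2.09 − 0.895 = 1.19 V.
Since V_SD = 3.63 V ≥ V_ov = 1.19 V, the device is in saturation.
I_D = ½ k_p V_ov² = 0.5 × 6.55 × 1.19² = 4.68 mA.

Saturation; I_D = 4.68 mA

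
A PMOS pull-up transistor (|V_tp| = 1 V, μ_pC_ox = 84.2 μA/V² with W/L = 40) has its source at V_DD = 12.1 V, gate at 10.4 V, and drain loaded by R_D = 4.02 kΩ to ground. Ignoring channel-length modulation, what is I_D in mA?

V_SG = V_DD − V_G = 12.1 − 10.4 = 1.7 V, so V_ov = 1.7 − 1 = 0.7 V.
k_p = μ_pC_ox · (W/L) = 3.368 mA/V².
Assume saturation: I_D = ½ k_p V_ov² = 0.5 × 3.368 × 0.7² = 0.825 mA, giving V_SD = V_DD − I_D R_D = 12.1 − 0.825 × 4.02 = 8.78 V.
V_SD = 8.78 V ≥ V_ov = 0.7 V, confirming saturation.

I_D = 0.825 mA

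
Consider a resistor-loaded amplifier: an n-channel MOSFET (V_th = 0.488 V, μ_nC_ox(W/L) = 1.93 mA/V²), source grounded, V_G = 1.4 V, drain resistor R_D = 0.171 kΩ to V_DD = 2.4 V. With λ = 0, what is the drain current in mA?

V_GS = V_G = 1.4 V, so V_ov = 1.4 − 0.488 = 0.912 V.
Assume saturation: I_D = ½ k_n V_ov² = 0.5 × 1.93 × 0.912² = 0.803 mA, giving V_DS = V_DD − I_D R_D = 2.4 − 0.803 × 0.171 = 2.26 V.
V_DS = 2.26 V ≥ V_ov = 0.912 V, confirming saturation.

I_D = 0.803 mA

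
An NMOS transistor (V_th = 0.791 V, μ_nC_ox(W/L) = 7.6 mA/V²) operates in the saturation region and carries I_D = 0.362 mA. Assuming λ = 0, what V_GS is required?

V_GS = 1.10 V

In saturation I_D = ½ k_n (V_GS − V_th)², so V_GS − V_th = √(2 I_D / k_n) = √(2 × 0.362 / 7.6) = 0.309 V.
V_GS = 0.791 + 0.309 = 1.1 V.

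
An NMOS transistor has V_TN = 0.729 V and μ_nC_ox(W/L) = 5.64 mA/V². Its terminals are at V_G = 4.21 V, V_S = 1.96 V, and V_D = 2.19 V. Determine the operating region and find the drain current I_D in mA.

Triode; I_D = 1.82 mA

V_GS = V_G − V_S = 4.21 − 1.96 = 2.25 V; V_DS = V_D − V_S = 2.19 − 1.96 = 0.23 V.
V_ov = V_GS − V_TN = 2.25 − 0.729 = 1.52 V.
Since V_DS = 0.23 V < V_ov = 1.52 V, the device is in the triode region.
I_D = k_n [V_ov · V_DS − ½ V_DS²] = 5.64 × [1.52 × 0.23 − 0.5 × 0.23²] = 1.82 mA.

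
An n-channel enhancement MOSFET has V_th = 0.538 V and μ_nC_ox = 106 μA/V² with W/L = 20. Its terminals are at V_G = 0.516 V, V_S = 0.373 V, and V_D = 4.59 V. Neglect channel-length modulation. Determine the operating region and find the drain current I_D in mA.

Cutoff; I_D = 0 mA

V_GS = V_G − V_S = 0.516 − 0.373 = 0.143 V; V_DS = V_D − V_S = 4.59 − 0.373 = 4.22 V.
V_GS = 0.143 V < V_th = 0.538 V, so the transistor is in cutoff.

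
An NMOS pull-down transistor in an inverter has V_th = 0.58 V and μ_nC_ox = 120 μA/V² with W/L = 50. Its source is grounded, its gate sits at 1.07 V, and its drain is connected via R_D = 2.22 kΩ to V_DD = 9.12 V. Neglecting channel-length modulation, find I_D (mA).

V_GS = V_G = 1.07 V, so V_ov = 1.07 − 0.58 = 0.49 V.
k_n = μ_nC_ox · (W/L) = 6 mA/V².
Assume saturation: I_D = ½ k_n V_ov² = 0.5 × 6 × 0.49² = 0.72 mA, giving V_DS = V_DD − I_D R_D = 9.12 − 0.72 × 2.22 = 7.52 V.
V_DS = 7.52 V ≥ V_ov = 0.49 V, confirming saturation.

I_D = 0.720 mA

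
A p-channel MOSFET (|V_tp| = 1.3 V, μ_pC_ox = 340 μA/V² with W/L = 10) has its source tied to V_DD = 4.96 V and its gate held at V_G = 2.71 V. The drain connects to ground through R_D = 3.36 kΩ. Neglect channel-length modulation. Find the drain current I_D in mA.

I_D = 1.30 mA

V_SG = V_DD − V_G = 4.96 − 2.71 = 2.25 V, so V_ov = 2.25 − 1.3 = 0.95 V.
k_p = μ_pC_ox · (W/L) = 3.4 mA/V².
Assume saturation: I_D = ½ k_p V_ov² = 0.5 × 3.4 × 0.95² = 1.53 mA, giving V_SD = V_DD − I_D R_D = 4.96 − 1.53 × 3.36 = -0.195 V.
But -0.195 V < V_ov = 0.95 V, so the device is actually in triode.
In triode I_D = k_p[V_ov V_SD − ½ V_SD²] and I_D = (V_DD − V_SD)/R_D. Equating: 5.71 V_SD² − 11.85 V_SD + 4.96 = 0, giving V_SD = 0.581 V (the root below V_ov).
I_D = (4.96 − 0.581) / 3.36 = 1.3 mA.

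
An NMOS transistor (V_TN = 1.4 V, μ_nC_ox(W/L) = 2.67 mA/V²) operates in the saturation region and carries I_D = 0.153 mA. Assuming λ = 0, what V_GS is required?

In saturation I_D = ½ k_n (V_GS − V_TN)², so V_GS − V_TN = √(2 I_D / k_n) = √(2 × 0.153 / 2.67) = 0.339 V.
V_GS = 1.4 + 0.339 = 1.74 V.

V_GS = 1.74 V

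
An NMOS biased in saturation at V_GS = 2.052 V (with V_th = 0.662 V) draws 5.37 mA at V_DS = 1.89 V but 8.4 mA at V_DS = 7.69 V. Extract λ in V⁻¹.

λ = 0.119 V⁻¹

With V_GS fixed, I_D ∝ (1 + λ V_DS) in saturation, so I_D2/I_D1 = (1 + λ V_DS2)/(1 + λ V_DS1).
8.4/5.37 = 1.564 = (1 + 7.69 λ)/(1 + 1.89 λ).
Solving: λ (I_D1 V_DS2 − I_D2 V_DS1) = I_D2 − I_D1, so λ = (8.4 − 5.37) / (5.37 × 7.69 − 8.4 × 1.89) = 3.03 / 25.4 = 0.119 V⁻¹.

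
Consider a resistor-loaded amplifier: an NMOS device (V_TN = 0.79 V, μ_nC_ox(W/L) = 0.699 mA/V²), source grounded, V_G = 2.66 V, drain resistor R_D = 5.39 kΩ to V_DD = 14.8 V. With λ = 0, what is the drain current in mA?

I_D = 1.22 mA

V_GS = V_G = 2.66 V, so V_ov = 2.66 − 0.79 = 1.87 V.
Assume saturation: I_D = ½ k_n V_ov² = 0.5 × 0.699 × 1.87² = 1.22 mA, giving V_DS = V_DD − I_D R_D = 14.8 − 1.22 × 5.39 = 8.21 V.
V_DS = 8.21 V ≥ V_ov = 1.87 V, confirming saturation.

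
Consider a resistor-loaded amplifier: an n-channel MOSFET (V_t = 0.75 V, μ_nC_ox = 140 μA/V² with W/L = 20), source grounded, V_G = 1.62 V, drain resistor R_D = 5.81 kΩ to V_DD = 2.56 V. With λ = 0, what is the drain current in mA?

I_D = 0.408 mA

V_GS = V_G = 1.62 V, so V_ov = 1.62 − 0.75 = 0.87 V.
k_n = μ_nC_ox · (W/L) = 2.8 mA/V².
Assume saturation: I_D = ½ k_n V_ov² = 0.5 × 2.8 × 0.87² = 1.06 mA, giving V_DS = V_DD − I_D R_D = 2.56 − 1.06 × 5.81 = -3.6 V.
But -3.6 V < V_ov = 0.87 V, so the device is actually in triode.
In triode I_D = k_n[V_ov V_DS − ½ V_DS²] and I_D = (V_DD − V_DS)/R_D. Equating: 8.13 V_DS² − 15.15 V_DS + 2.56 = 0, giving V_DS = 0.188 V (the root below V_ov).
I_D = (2.56 − 0.188) / 5.81 = 0.408 mA.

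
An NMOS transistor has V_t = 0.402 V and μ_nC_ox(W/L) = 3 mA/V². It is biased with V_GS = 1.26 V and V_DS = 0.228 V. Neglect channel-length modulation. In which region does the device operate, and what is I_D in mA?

V_ov = V_GS − V_t = 1.26 − 0.402 = 0.858 V.
Since V_DS = 0.228 V < V_ov = 0.858 V, the device is in the triode region.
I_D = k_n [V_ov · V_DS − ½ V_DS²] = 3 × [0.858 × 0.228 − 0.5 × 0.228²] = 0.509 mA.

Triode; I_D = 0.509 mA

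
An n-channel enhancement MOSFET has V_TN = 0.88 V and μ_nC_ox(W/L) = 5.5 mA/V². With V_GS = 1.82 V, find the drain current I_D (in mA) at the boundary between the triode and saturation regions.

I_D = 2.43 mA

At the boundary V_DS = V_ov = V_GS − V_TN = 1.82 − 0.88 = 0.94 V.
I_D = ½ k_n V_ov² = 0.5 × 5.5 × 0.94² = 2.43 mA.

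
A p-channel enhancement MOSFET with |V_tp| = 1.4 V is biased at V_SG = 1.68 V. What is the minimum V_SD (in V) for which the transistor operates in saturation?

The boundary between triode and saturation is V_SD = V_SG − |V_tp| = V_ov.
V_ov = 1.68 − 1.4 = 0.28 V.

V_SD,sat = 0.280 V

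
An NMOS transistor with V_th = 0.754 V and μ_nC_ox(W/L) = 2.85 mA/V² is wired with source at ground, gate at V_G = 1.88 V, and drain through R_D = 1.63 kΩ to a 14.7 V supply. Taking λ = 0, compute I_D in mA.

I_D = 1.81 mA

V_GS = V_G = 1.88 V, so V_ov = 1.88 − 0.754 = 1.13 V.
Assume saturation: I_D = ½ k_n V_ov² = 0.5 × 2.85 × 1.13² = 1.81 mA, giving V_DS = V_DD − I_D R_D = 14.7 − 1.81 × 1.63 = 11.8 V.
V_DS = 11.8 V ≥ V_ov = 1.13 V, confirming saturation.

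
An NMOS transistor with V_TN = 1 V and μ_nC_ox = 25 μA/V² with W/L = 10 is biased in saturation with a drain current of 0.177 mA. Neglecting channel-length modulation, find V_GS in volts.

V_GS = 2.19 V

k_n = μ_nC_ox · (W/L) = 0.25 mA/V².
In saturation I_D = ½ k_n (V_GS − V_TN)², so V_GS − V_TN = √(2 I_D / k_n) = √(2 × 0.177 / 0.25) = 1.19 V.
V_GS = 1 + 1.19 = 2.19 V.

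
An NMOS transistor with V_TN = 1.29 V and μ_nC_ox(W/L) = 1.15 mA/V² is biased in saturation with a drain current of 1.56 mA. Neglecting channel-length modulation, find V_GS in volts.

In saturation I_D = ½ k_n (V_GS − V_TN)², so V_GS − V_TN = √(2 I_D / k_n) = √(2 × 1.56 / 1.15) = 1.65 V.
V_GS = 1.29 + 1.65 = 2.94 V.

V_GS = 2.94 V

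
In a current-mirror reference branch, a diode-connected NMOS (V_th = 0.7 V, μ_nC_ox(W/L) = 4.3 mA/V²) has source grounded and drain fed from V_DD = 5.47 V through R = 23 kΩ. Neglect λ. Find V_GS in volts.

V_GS = 1.00 V

With gate tied to drain, V_GS = V_DS ≥ V_GS − V_th, so the device is in saturation.
KCL at the drain: ½ k_n (V_GS − V_th)² = (V_DD − V_GS)/R.
Let x = V_GS − 0.7. Then 49.4 x² + x − 4.77 = 0, giving x = 0.301 V (positive root), so V_GS = 1 V.
I_D = (V_DD − V_GS)/R = (5.47 − 1) / 23 = 0.194 mA.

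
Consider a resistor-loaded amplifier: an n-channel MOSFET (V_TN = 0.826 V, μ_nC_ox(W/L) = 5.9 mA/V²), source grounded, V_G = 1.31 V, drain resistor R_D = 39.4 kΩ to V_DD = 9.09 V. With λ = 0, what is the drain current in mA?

I_D = 0.228 mA

V_GS = V_G = 1.31 V, so V_ov = 1.31 − 0.826 = 0.484 V.
Assume saturation: I_D = ½ k_n V_ov² = 0.5 × 5.9 × 0.484² = 0.691 mA, giving V_DS = V_DD − I_D R_D = 9.09 − 0.691 × 39.4 = -18.1 V.
But -18.1 V < V_ov = 0.484 V, so the device is actually in triode.
In triode I_D = k_n[V_ov V_DS − ½ V_DS²] and I_D = (V_DD − V_DS)/R_D. Equating: 116 V_DS² − 113.5 V_DS + 9.09 = 0, giving V_DS = 0.088 V (the root below V_ov).
I_D = (9.09 − 0.088) / 39.4 = 0.228 mA.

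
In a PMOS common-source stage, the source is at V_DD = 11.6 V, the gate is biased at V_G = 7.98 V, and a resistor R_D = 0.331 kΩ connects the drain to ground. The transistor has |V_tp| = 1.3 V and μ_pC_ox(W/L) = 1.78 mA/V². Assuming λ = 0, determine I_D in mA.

I_D = 4.79 mA

V_SG = V_DD − V_G = 11.6 − 7.98 = 3.62 V, so V_ov = 3.62 − 1.3 = 2.32 V.
Assume saturation: I_D = ½ k_p V_ov² = 0.5 × 1.78 × 2.32² = 4.79 mA, giving V_SD = V_DD − I_D R_D = 11.6 − 4.79 × 0.331 = 10 V.
V_SD = 10 V ≥ V_ov = 2.32 V, confirming saturation.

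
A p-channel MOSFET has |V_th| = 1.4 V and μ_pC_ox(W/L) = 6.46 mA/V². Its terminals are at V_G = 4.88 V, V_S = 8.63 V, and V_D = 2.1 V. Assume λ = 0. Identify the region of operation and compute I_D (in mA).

V_SG = V_S − V_G = 8.63 − 4.88 = 3.75 V; V_SD = V_S − V_D = 8.63 − 2.1 = 6.53 V.
V_ov = V_SG − |V_th| = 3.75 − 1.4 = 2.35 V.
Since V_SD = 6.53 V ≥ V_ov = 2.35 V, the device is in saturation.
I_D = ½ k_p V_ov² = 0.5 × 6.46 × 2.35² = 17.8 mA.

Saturation; I_D = 17.8 mA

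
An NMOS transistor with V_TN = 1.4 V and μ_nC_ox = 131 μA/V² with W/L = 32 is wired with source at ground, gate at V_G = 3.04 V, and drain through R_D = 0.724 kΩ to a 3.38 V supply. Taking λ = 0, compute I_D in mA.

V_GS = V_G = 3.04 V, so V_ov = 3.04 − 1.4 = 1.64 V.
k_n = μ_nC_ox · (W/L) = 4.192 mA/V².
Assume saturation: I_D = ½ k_n V_ov² = 0.5 × 4.192 × 1.64² = 5.64 mA, giving V_DS = V_DD − I_D R_D = 3.38 − 5.64 × 0.724 = -0.701 V.
But -0.701 V < V_ov = 1.64 V, so the device is actually in triode.
In triode I_D = k_n[V_ov V_DS − ½ V_DS²] and I_D = (V_DD − V_DS)/R_D. Equating: 1.52 V_DS² − 5.977 V_DS + 3.38 = 0, giving V_DS = 0.684 V (the root below V_ov).
I_D = (3.38 − 0.684) / 0.724 = 3.72 mA.

I_D = 3.72 mA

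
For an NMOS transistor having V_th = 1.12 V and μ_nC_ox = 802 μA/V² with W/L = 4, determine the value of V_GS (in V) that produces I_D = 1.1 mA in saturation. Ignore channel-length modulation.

k_n = μ_nC_ox · (W/L) = 3.208 mA/V².
In saturation I_D = ½ k_n (V_GS − V_th)², so V_GS − V_th = √(2 I_D / k_n) = √(2 × 1.1 / 3.208) = 0.828 V.
V_GS = 1.12 + 0.828 = 1.95 V.

V_GS = 1.95 V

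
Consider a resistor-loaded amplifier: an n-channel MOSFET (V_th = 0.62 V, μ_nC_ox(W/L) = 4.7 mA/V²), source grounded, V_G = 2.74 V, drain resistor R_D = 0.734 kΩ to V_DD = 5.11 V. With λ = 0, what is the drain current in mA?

I_D = 5.98 mA

V_GS = V_G = 2.74 V, so V_ov = 2.74 − 0.62 = 2.12 V.
Assume saturation: I_D = ½ k_n V_ov² = 0.5 × 4.7 × 2.12² = 10.6 mA, giving V_DS = V_DD − I_D R_D = 5.11 − 10.6 × 0.734 = -2.64 V.
But -2.64 V < V_ov = 2.12 V, so the device is actually in triode.
In triode I_D = k_n[V_ov V_DS − ½ V_DS²] and I_D = (V_DD − V_DS)/R_D. Equating: 1.72 V_DS² − 8.314 V_DS + 5.11 = 0, giving V_DS = 0.723 V (the root below V_ov).
I_D = (5.11 − 0.723) / 0.734 = 5.98 mA.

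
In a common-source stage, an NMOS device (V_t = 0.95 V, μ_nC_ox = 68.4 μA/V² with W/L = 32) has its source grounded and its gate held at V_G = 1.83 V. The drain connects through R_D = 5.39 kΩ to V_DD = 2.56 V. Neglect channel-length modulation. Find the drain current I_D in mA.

V_GS = V_G = 1.83 V, so V_ov = 1.83 − 0.95 = 0.88 V.
k_n = μ_nC_ox · (W/L) = 2.189 mA/V².
Assume saturation: I_D = ½ k_n V_ov² = 0.5 × 2.189 × 0.88² = 0.848 mA, giving V_DS = V_DD − I_D R_D = 2.56 − 0.848 × 5.39 = -2.01 V.
But -2.01 V < V_ov = 0.88 V, so the device is actually in triode.
In triode I_D = k_n[V_ov V_DS − ½ V_DS²] and I_D = (V_DD − V_DS)/R_D. Equating: 5.9 V_DS² − 11.38 V_DS + 2.56 = 0, giving V_DS = 0.26 V (the root below V_ov).
I_D = (2.56 − 0.26) / 5.39 = 0.427 mA.

I_D = 0.427 mA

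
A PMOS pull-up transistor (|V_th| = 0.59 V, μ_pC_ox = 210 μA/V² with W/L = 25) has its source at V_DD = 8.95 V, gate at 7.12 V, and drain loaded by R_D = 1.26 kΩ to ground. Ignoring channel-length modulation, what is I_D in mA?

I_D = 4.04 mA

V_SG = V_DD − V_G = 8.95 − 7.12 = 1.83 V, so V_ov = 1.83 − 0.59 = 1.24 V.
k_p = μ_pC_ox · (W/L) = 5.25 mA/V².
Assume saturation: I_D = ½ k_p V_ov² = 0.5 × 5.25 × 1.24² = 4.04 mA, giving V_SD = V_DD − I_D R_D = 8.95 − 4.04 × 1.26 = 3.86 V.
V_SD = 3.86 V ≥ V_ov = 1.24 V, confirming saturation.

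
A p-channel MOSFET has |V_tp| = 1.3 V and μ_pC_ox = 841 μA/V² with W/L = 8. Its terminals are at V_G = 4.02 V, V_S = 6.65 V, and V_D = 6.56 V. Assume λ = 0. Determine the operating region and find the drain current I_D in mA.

V_SG = V_S − V_G = 6.65 − 4.02 = 2.63 V; V_SD = V_S − V_D = 6.65 − 6.56 = 0.09 V.
k_p = μ_pC_ox · (W/L) = 6.728 mA/V².
V_ov = V_SG − |V_tp| = 2.63 − 1.3 = 1.33 V.
Since V_SD = 0.09 V < V_ov = 1.33 V, the device is in the triode region.
I_D = k_p [V_ov · V_SD − ½ V_SD²] = 6.728 × [1.33 × 0.09 − 0.5 × 0.09²] = 0.778 mA.

Triode; I_D = 0.778 mA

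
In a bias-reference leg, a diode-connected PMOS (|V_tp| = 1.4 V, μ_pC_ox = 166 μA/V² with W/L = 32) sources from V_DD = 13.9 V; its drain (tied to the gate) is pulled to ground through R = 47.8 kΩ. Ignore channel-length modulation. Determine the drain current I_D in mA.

I_D = 0.255 mA

With gate tied to drain, V_SG = V_SD ≥ V_SG − |V_tp|, so the device is in saturation.
k_p = μ_pC_ox · (W/L) = 5.312 mA/V².
KCL at the drain: ½ k_p (V_SG − |V_tp|)² = (V_DD − V_SG)/R.
Let x = V_SG − 1.4. Then 127 x² + x − 12.5 = 0, giving x = 0.31 V (positive root), so V_SG = 1.71 V.
I_D = (V_DD − V_SG)/R = (13.9 − 1.71) / 47.8 = 0.255 mA.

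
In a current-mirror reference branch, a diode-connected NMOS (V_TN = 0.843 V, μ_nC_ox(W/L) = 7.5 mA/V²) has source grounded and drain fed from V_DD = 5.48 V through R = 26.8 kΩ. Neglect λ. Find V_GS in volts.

With gate tied to drain, V_GS = V_DS ≥ V_GS − V_TN, so the device is in saturation.
KCL at the drain: ½ k_n (V_GS − V_TN)² = (V_DD − V_GS)/R.
Let x = V_GS − 0.843. Then 100 x² + x − 4.637 = 0, giving x = 0.21 V (positive root), so V_GS = 1.05 V.
I_D = (V_DD − V_GS)/R = (5.48 − 1.05) / 26.8 = 0.165 mA.

V_GS = 1.05 V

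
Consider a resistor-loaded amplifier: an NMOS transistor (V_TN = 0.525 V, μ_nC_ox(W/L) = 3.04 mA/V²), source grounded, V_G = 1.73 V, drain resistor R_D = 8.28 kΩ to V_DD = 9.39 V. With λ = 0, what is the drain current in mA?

I_D = 1.09 mA

V_GS = V_G = 1.73 V, so V_ov = 1.73 − 0.525 = 1.21 V.
Assume saturation: I_D = ½ k_n V_ov² = 0.5 × 3.04 × 1.21² = 2.21 mA, giving V_DS = V_DD − I_D R_D = 9.39 − 2.21 × 8.28 = -8.88 V.
But -8.88 V < V_ov = 1.21 V, so the device is actually in triode.
In triode I_D = k_n[V_ov V_DS − ½ V_DS²] and I_D = (V_DD − V_DS)/R_D. Equating: 12.6 V_DS² − 31.33 V_DS + 9.39 = 0, giving V_DS = 0.348 V (the root below V_ov).
I_D = (9.39 − 0.348) / 8.28 = 1.09 mA.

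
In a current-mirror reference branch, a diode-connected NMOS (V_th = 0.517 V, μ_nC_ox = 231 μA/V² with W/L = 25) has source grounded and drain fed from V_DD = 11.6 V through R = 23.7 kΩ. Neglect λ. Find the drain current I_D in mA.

I_D = 0.451 mA

With gate tied to drain, V_GS = V_DS ≥ V_GS − V_th, so the device is in saturation.
k_n = μ_nC_ox · (W/L) = 5.775 mA/V².
KCL at the drain: ½ k_n (V_GS − V_th)² = (V_DD − V_GS)/R.
Let x = V_GS − 0.517. Then 68.4 x² + x − 11.08 = 0, giving x = 0.395 V (positive root), so V_GS = 0.912 V.
I_D = (V_DD − V_GS)/R = (11.6 − 0.912) / 23.7 = 0.451 mA.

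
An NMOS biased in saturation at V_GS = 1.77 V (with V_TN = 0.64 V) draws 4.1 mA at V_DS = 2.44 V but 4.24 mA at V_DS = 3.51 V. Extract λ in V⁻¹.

λ = 0.0346 V⁻¹

With V_GS fixed, I_D ∝ (1 + λ V_DS) in saturation, so I_D2/I_D1 = (1 + λ V_DS2)/(1 + λ V_DS1).
4.24/4.1 = 1.034 = (1 + 3.51 λ)/(1 + 2.44 λ).
Solving: λ (I_D1 V_DS2 − I_D2 V_DS1) = I_D2 − I_D1, so λ = (4.24 − 4.1) / (4.1 × 3.51 − 4.24 × 2.44) = 0.14 / 4.05 = 0.0346 V⁻¹.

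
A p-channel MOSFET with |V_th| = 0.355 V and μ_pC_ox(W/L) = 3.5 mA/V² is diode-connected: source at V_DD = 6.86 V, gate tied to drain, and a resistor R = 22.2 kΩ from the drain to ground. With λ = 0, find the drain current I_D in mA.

I_D = 0.275 mA

With gate tied to drain, V_SG = V_SD ≥ V_SG − |V_th|, so the device is in saturation.
KCL at the drain: ½ k_p (V_SG − |V_th|)² = (V_DD − V_SG)/R.
Let x = V_SG − 0.355. Then 38.9 x² + x − 6.505 = 0, giving x = 0.397 V (positive root), so V_SG = 0.752 V.
I_D = (V_DD − V_SG)/R = (6.86 − 0.752) / 22.2 = 0.275 mA.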